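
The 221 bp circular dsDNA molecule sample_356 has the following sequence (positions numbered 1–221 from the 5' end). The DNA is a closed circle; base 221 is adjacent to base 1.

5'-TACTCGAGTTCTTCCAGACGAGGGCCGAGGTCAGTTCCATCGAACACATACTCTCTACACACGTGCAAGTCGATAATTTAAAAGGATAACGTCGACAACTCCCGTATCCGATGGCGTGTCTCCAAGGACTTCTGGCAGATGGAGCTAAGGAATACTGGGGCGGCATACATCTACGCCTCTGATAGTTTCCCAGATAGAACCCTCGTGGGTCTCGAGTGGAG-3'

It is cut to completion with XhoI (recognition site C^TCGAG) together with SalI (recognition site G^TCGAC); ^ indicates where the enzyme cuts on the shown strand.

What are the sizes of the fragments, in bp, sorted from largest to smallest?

XhoI sites (CTCGAG) start at positions 3, 211.
XhoI cuts after the first base of each site, so after positions 3, 211.
The SalI site (GTCGAC) starts at position 91.
SalI cuts after the first base of each site, so after position 91.
Combined cut positions: 3, 91, 211.
Circular molecule, 3 cuts → 3 fragments:
  4–91 → 88 bp
  92–211 → 120 bp
  212–221 then 1–3 → 10 + 3 = 13 bp
Sorted largest to smallest: 120, 88, 13 bp.

120, 88, 13 bp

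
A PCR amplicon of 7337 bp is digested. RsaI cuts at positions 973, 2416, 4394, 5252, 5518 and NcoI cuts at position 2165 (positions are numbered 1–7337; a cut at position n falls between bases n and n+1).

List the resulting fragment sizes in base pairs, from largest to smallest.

Combined cut positions (sorted): 973, 2165, 2416, 4394, 5252, 5518.
Linear molecule, 6 cuts → 7 fragments:
  973 − 0 = 973 bp
  2165 − 973 = 1192 bp
  2416 − 2165 = 251 bp
  4394 − 2416 = 1978 bp
  5252 − 4394 = 858 bp
  5518 − 5252 = 266 bp
  7337 − 5518 = 1819 bp
Sorted largest to smallest: 1978, 1819, 1192, 973, 858, 266, 251 bp.

1978, 1819, 1192, 973, 858, 266, 251 bp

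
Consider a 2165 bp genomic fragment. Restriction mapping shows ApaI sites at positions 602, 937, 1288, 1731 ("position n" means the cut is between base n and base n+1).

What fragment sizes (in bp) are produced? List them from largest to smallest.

Linear molecule, 4 cuts → 5 fragments:
  602 − 0 = 602 bp
  937 − 602 = 335 bp
  1288 − 937 = 351 bp
  1731 − 1288 = 443 bp
  2165 − 1731 = 434 bp
Sorted largest to smallest: 602, 443, 434, 351, 335 bp.

602, 443, 434, 351, 335 bp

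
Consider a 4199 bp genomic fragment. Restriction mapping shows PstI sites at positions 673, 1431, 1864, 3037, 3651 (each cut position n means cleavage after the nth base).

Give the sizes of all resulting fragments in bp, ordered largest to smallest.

1173, 758, 673, 614, 548, 433 bp

Linear molecule, 5 cuts → 6 fragments:
  673 − 0 = 673 bp
  1431 − 673 = 758 bp
  1864 − 1431 = 433 bp
  3037 − 1864 = 1173 bp
  3651 − 3037 = 614 bp
  4199 − 3651 = 548 bp
Sorted largest to smallest: 1173, 758, 673, 614, 548, 433 bp.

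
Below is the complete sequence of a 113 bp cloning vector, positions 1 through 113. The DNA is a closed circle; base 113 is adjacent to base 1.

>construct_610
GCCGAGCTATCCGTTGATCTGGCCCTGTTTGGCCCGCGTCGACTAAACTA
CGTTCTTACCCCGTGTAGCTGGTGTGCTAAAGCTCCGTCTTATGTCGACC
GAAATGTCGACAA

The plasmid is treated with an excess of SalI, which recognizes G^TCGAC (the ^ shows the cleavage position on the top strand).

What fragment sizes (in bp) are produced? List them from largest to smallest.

SalI sites (GTCGAC) start at positions 38, 94, 106.
SalI cuts after the first base of each site, so after positions 38, 94, 106.
Circular molecule, 3 cuts → 3 fragments:
  39–94 → 56 bp
  95–106 → 12 bp
  107–113 then 1–38 → 7 + 38 = 45 bp
Sorted largest to smallest: 56, 45, 12 bp.

56, 45, 12 bp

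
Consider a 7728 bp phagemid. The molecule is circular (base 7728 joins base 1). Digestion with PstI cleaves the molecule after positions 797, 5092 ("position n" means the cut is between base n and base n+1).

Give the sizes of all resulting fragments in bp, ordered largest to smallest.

4295, 3433 bp

Circular molecule, 2 cuts → 2 fragments:
  5092 − 797 = 4295 bp
  wrap: 7728 − 5092 + 797 = 3433 bp
Sorted largest to smallest: 4295, 3433 bp.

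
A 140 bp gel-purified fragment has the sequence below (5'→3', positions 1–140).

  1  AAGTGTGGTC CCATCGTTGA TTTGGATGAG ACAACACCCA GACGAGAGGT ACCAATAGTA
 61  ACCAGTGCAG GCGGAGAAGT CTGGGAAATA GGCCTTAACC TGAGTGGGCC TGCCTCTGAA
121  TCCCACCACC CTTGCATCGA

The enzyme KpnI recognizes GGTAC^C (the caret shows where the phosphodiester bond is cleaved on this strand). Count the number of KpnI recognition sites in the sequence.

1

GGTACC occurs starting at position 48.
KpnI cuts at 1 site.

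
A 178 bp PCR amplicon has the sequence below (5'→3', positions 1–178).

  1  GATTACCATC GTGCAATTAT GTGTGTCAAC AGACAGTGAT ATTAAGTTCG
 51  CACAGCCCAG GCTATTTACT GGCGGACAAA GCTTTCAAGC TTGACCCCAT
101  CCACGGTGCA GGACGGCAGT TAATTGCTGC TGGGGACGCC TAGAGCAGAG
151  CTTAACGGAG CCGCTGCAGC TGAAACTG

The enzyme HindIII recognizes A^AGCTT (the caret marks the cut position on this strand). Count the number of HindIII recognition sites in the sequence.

2

AAGCTT occurs starting at positions 79, 87.
HindIII cuts at 2 sites.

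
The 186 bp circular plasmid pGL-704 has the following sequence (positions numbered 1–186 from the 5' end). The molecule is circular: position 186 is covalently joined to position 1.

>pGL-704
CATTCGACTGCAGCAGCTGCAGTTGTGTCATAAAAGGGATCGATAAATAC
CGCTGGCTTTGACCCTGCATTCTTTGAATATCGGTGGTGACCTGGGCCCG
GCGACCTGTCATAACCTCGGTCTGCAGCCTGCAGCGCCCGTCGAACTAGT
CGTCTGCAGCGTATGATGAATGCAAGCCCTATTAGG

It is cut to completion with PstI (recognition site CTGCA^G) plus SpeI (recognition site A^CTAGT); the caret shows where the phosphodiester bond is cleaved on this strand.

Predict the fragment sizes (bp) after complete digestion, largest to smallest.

105, 40, 13, 12, 9, 7 bp

PstI sites (CTGCAG) start at positions 8, 17, 122, 129, 154.
PstI cuts after base 5 of each site (before the last base), so after positions 12, 21, 126, 133, 158.
The SpeI site (ACTAGT) starts at position 145.
SpeI cuts after the first base of each site, so after position 145.
Combined cut positions: 12, 21, 126, 133, 145, 158.
Circular molecule, 6 cuts → 6 fragments:
  13–21 → 9 bp
  22–126 → 105 bp
  127–133 → 7 bp
  134–145 → 12 bp
  146–158 → 13 bp
  159–186 then 1–12 → 28 + 12 = 40 bp
Sorted largest to smallest: 105, 40, 13, 12, 9, 7 bp.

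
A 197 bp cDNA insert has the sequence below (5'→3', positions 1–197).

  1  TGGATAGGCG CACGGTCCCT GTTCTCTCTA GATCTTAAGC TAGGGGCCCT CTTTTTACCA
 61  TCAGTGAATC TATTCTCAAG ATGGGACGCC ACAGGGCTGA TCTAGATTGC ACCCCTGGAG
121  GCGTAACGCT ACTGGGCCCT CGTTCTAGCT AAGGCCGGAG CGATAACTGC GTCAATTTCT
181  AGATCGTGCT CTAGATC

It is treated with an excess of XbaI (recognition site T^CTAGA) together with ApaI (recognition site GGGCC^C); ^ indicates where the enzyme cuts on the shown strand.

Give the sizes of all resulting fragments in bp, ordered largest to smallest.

XbaI sites (TCTAGA) start at positions 27, 101, 178, 190.
XbaI cuts after the first base of each site, so after positions 27, 101, 178, 190.
ApaI sites (GGGCCC) start at positions 44, 134.
ApaI cuts after base 5 of each site (before the last base), so after positions 48, 138.
Combined cut positions: 27, 48, 101, 138, 178, 190.
Linear molecule, 6 cuts → 7 fragments:
  1–27 → 27 bp
  28–48 → 21 bp
  49–101 → 53 bp
  102–138 → 37 bp
  139–178 → 40 bp
  179–190 → 12 bp
  191–197 → 7 bp
Sorted largest to smallest: 53, 40, 37, 27, 21, 12, 7 bp.

53, 40, 37, 27, 21, 12, 7 bp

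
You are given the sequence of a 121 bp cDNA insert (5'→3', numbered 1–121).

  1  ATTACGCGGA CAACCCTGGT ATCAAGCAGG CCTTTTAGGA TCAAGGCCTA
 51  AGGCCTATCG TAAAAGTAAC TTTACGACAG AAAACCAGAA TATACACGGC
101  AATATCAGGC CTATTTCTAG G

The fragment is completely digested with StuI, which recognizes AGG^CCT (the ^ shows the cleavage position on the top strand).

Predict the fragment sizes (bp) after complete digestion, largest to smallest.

StuI sites (AGGCCT) start at positions 28, 44, 51, 107.
StuI cuts after base 3 of each site, so after positions 30, 46, 53, 109.
Linear molecule, 4 cuts → 5 fragments:
  1–30 → 30 bp
  31–46 → 16 bp
  47–53 → 7 bp
  54–109 → 56 bp
  110–121 → 12 bp
Sorted largest to smallest: 56, 30, 16, 12, 7 bp.

56, 30, 16, 12, 7 bp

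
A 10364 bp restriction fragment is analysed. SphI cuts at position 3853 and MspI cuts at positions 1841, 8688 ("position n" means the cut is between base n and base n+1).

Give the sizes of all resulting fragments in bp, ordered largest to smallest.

Combined cut positions (sorted): 1841, 3853, 8688.
Linear molecule, 3 cuts → 4 fragments:
  1841 − 0 = 1841 bp
  3853 − 1841 = 2012 bp
  8688 − 3853 = 4835 bp
  10364 − 8688 = 1676 bp
Sorted largest to smallest: 4835, 2012, 1841, 1676 bp.

4835, 2012, 1841, 1676 bp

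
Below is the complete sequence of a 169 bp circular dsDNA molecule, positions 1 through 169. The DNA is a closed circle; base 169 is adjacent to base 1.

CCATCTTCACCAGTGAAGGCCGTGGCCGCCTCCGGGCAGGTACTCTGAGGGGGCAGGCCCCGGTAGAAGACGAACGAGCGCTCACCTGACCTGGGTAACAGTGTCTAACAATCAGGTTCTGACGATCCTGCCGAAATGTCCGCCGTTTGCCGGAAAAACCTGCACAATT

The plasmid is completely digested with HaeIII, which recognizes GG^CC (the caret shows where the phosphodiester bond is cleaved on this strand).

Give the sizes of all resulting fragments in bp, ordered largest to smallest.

HaeIII sites (GGCC) start at positions 18, 24, 56.
HaeIII cuts after base 2 of each site, so after positions 19, 25, 57.
Circular molecule, 3 cuts → 3 fragments:
  20–25 → 6 bp
  26–57 → 32 bp
  58–169 then 1–19 → 112 + 19 = 131 bp
Sorted largest to smallest: 131, 32, 6 bp.

131, 32, 6 bp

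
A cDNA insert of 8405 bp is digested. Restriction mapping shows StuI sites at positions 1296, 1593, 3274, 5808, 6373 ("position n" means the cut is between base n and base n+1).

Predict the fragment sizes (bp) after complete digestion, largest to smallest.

Linear molecule, 5 cuts → 6 fragments:
  1296 − 0 = 1296 bp
  1593 − 1296 = 297 bp
  3274 − 1593 = 1681 bp
  5808 − 3274 = 2534 bp
  6373 − 5808 = 565 bp
  8405 − 6373 = 2032 bp
Sorted largest to smallest: 2534, 2032, 1681, 1296, 565, 297 bp.

2534, 2032, 1681, 1296, 565, 297 bp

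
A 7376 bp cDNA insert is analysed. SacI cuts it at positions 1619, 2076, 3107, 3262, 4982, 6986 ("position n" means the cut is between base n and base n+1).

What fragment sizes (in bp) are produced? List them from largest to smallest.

2004, 1720, 1619, 1031, 457, 390, 155 bp

Linear molecule, 6 cuts → 7 fragments:
  1619 − 0 = 1619 bp
  2076 − 1619 = 457 bp
  3107 − 2076 = 1031 bp
  3262 − 3107 = 155 bp
  4982 − 3262 = 1720 bp
  6986 − 4982 = 2004 bp
  7376 − 6986 = 390 bp
Sorted largest to smallest: 2004, 1720, 1619, 1031, 457, 390, 155 bp.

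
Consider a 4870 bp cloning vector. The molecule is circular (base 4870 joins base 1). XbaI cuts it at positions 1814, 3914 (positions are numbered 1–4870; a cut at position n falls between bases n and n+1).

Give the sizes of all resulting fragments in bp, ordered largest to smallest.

2770, 2100 bp

Circular molecule, 2 cuts → 2 fragments:
  3914 − 1814 = 2100 bp
  wrap: 4870 − 3914 + 1814 = 2770 bp
Sorted largest to smallest: 2770, 2100 bp.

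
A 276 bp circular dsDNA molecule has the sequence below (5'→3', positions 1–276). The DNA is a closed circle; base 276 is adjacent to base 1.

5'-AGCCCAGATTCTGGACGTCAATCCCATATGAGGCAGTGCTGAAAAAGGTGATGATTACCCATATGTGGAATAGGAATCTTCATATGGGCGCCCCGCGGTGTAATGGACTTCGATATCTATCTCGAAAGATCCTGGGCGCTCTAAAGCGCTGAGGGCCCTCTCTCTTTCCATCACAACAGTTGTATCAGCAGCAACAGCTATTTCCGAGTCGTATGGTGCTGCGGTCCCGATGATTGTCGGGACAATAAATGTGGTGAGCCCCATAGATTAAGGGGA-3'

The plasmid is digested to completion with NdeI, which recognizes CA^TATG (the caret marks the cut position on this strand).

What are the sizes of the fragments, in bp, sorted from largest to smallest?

NdeI sites (CATATG) start at positions 25, 60, 81.
NdeI cuts after base 2 of each site, so after positions 26, 61, 82.
Circular molecule, 3 cuts → 3 fragments:
  27–61 → 35 bp
  62–82 → 21 bp
  83–276 then 1–26 → 194 + 26 = 220 bp
Sorted largest to smallest: 220, 35, 21 bp.

220, 35, 21 bp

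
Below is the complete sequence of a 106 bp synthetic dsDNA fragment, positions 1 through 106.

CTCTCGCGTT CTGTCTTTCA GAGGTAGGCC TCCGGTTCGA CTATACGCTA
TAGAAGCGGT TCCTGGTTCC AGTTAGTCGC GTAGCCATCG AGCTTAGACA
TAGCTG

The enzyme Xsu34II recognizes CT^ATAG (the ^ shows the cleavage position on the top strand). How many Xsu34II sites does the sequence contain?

CTATAG occurs starting at position 48.
Xsu34II cuts at 1 site.

1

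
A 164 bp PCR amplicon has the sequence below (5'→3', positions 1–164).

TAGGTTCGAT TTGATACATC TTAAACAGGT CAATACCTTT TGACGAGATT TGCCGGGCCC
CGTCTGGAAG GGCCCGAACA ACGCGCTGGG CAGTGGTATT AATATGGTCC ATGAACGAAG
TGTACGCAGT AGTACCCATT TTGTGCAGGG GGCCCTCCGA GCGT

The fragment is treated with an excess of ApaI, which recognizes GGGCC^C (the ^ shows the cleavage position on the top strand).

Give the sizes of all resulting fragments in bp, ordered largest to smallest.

80, 59, 15, 10 bp

ApaI sites (GGGCCC) start at positions 55, 70, 150.
ApaI cuts after base 5 of each site (before the last base), so after positions 59, 74, 154.
Linear molecule, 3 cuts → 4 fragments:
  1–59 → 59 bp
  60–74 → 15 bp
  75–154 → 80 bp
  155–164 → 10 bp
Sorted largest to smallest: 80, 59, 15, 10 bp.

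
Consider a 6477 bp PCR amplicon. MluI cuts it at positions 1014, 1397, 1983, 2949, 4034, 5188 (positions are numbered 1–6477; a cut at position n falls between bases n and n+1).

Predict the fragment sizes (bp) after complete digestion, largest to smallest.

1289, 1154, 1085, 1014, 966, 586, 383 bp

Linear molecule, 6 cuts → 7 fragments:
  1014 − 0 = 1014 bp
  1397 − 1014 = 383 bp
  1983 − 1397 = 586 bp
  2949 − 1983 = 966 bp
  4034 − 2949 = 1085 bp
  5188 − 4034 = 1154 bp
  6477 − 5188 = 1289 bp
Sorted largest to smallest: 1289, 1154, 1085, 1014, 966, 586, 383 bp.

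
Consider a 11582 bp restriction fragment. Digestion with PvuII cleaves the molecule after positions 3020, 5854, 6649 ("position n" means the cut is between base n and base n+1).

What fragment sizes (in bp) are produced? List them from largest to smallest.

4933, 3020, 2834, 795 bp

Linear molecule, 3 cuts → 4 fragments:
  3020 − 0 = 3020 bp
  5854 − 3020 = 2834 bp
  6649 − 5854 = 795 bp
  11582 − 6649 = 4933 bp
Sorted largest to smallest: 4933, 3020, 2834, 795 bp.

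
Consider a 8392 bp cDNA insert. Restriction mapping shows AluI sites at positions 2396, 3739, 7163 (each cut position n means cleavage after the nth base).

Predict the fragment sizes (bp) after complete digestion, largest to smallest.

Linear molecule, 3 cuts → 4 fragments:
  2396 − 0 = 2396 bp
  3739 − 2396 = 1343 bp
  7163 − 3739 = 3424 bp
  8392 − 7163 = 1229 bp
Sorted largest to smallest: 3424, 2396, 1343, 1229 bp.

3424, 2396, 1343, 1229 bp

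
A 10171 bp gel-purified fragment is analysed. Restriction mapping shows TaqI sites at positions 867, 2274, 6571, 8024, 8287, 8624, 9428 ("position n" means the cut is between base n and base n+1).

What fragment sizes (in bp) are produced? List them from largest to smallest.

4297, 1453, 1407, 867, 804, 743, 337, 263 bp

Linear molecule, 7 cuts → 8 fragments:
  867 − 0 = 867 bp
  2274 − 867 = 1407 bp
  6571 − 2274 = 4297 bp
  8024 − 6571 = 1453 bp
  8287 − 8024 = 263 bp
  8624 − 8287 = 337 bp
  9428 − 8624 = 804 bp
  10171 − 9428 = 743 bp
Sorted largest to smallest: 4297, 1453, 1407, 867, 804, 743, 337, 263 bp.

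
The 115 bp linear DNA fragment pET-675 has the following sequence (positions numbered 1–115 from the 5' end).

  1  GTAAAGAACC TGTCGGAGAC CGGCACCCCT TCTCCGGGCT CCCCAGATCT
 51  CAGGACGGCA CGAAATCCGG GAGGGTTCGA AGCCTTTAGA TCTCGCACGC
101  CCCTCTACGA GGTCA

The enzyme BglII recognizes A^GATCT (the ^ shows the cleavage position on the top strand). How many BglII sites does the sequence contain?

AGATCT occurs starting at positions 45, 88.
BglII cuts at 2 sites.

2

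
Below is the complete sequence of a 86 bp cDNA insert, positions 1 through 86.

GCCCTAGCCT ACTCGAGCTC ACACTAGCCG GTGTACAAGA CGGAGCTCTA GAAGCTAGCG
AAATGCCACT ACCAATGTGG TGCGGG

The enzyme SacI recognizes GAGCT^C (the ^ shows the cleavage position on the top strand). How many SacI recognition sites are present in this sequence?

2

GAGCTC occurs starting at positions 15, 43.
SacI cuts at 2 sites.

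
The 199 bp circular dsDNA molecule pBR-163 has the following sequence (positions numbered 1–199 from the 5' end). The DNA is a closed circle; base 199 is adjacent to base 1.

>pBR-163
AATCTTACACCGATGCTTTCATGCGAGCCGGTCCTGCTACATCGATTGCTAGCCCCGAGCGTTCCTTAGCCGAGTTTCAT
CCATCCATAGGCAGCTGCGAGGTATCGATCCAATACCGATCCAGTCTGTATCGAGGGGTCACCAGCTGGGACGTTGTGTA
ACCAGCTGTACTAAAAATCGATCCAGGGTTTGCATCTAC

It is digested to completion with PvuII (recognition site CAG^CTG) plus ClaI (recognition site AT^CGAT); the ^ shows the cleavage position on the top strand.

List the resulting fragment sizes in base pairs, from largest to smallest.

63, 52, 40, 20, 13, 11 bp

PvuII sites (CAGCTG) start at positions 92, 143, 163.
PvuII cuts after base 3 of each site, so after positions 94, 145, 165.
ClaI sites (ATCGAT) start at positions 41, 104, 177.
ClaI cuts after base 2 of each site, so after positions 42, 105, 178.
Combined cut positions: 42, 94, 105, 145, 165, 178.
Circular molecule, 6 cuts → 6 fragments:
  43–94 → 52 bp
  95–105 → 11 bp
  106–145 → 40 bp
  146–165 → 20 bp
  166–178 → 13 bp
  179–199 then 1–42 → 21 + 42 = 63 bp
Sorted largest to smallest: 63, 52, 40, 20, 13, 11 bp.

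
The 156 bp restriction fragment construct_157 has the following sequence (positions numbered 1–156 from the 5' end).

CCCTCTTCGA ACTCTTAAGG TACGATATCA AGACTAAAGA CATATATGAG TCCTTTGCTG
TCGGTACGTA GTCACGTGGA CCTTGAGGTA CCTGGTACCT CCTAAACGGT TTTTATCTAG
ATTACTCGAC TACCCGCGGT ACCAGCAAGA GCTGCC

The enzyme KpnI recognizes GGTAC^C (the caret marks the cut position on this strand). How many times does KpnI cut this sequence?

GGTACC occurs starting at positions 87, 94, 138.
KpnI cuts at 3 sites.

3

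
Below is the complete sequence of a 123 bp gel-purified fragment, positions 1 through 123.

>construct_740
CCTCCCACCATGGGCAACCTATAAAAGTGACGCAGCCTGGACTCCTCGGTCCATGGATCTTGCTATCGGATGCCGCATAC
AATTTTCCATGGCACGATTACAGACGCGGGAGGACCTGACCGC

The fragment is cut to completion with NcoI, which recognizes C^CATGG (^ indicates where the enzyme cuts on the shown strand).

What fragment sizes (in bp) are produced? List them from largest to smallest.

43, 36, 36, 8 bp

NcoI sites (CCATGG) start at positions 8, 51, 87.
NcoI cuts after the first base of each site, so after positions 8, 51, 87.
Linear molecule, 3 cuts → 4 fragments:
  1–8 → 8 bp
  9–51 → 43 bp
  52–87 → 36 bp
  88–123 → 36 bp
Sorted largest to smallest: 43, 36, 36, 8 bp.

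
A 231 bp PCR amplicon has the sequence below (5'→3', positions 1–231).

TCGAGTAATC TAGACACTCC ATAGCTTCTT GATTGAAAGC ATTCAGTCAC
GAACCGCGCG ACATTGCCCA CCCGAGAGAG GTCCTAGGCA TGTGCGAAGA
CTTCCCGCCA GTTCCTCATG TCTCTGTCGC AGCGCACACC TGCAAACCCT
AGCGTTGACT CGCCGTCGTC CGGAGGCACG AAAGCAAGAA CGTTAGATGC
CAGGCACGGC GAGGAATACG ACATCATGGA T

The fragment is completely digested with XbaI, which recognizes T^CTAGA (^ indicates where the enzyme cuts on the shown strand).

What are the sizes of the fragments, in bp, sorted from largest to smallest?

222, 9 bp

The XbaI site (TCTAGA) starts at position 9.
XbaI cuts after the first base of each site, so after position 9.
Linear molecule, 1 cut → 2 fragments:
  1–9 → 9 bp
  10–231 → 222 bp
Sorted largest to smallest: 222, 9 bp.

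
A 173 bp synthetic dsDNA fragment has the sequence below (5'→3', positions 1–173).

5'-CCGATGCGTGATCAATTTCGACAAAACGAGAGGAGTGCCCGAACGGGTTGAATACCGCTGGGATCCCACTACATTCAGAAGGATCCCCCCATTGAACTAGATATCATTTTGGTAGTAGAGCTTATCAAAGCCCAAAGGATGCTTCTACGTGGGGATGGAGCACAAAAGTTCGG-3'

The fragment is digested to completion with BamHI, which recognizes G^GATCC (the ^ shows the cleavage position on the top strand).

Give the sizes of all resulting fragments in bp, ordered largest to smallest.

92, 61, 20 bp

BamHI sites (GGATCC) start at positions 61, 81.
BamHI cuts after the first base of each site, so after positions 61, 81.
Linear molecule, 2 cuts → 3 fragments:
  1–61 → 61 bp
  62–81 → 20 bp
  82–173 → 92 bp
Sorted largest to smallest: 92, 61, 20 bp.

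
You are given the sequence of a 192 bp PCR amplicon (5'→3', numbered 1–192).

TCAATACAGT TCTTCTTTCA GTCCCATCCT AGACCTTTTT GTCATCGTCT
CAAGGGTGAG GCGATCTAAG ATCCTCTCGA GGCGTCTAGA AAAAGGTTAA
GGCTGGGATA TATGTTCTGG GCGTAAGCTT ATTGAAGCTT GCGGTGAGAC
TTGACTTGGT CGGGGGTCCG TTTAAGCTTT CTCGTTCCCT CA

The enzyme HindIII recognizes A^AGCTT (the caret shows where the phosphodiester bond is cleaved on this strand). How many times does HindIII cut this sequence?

AAGCTT occurs starting at positions 125, 135, 174.
HindIII cuts at 3 sites.

3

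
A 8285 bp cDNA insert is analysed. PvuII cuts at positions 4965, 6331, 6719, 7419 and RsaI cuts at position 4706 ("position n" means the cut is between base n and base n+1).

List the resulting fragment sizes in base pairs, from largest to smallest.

4706, 1366, 866, 700, 388, 259 bp

Combined cut positions (sorted): 4706, 4965, 6331, 6719, 7419.
Linear molecule, 5 cuts → 6 fragments:
  4706 − 0 = 4706 bp
  4965 − 4706 = 259 bp
  6331 − 4965 = 1366 bp
  6719 − 6331 = 388 bp
  7419 − 6719 = 700 bp
  8285 − 7419 = 866 bp
Sorted largest to smallest: 4706, 1366, 866, 700, 388, 259 bp.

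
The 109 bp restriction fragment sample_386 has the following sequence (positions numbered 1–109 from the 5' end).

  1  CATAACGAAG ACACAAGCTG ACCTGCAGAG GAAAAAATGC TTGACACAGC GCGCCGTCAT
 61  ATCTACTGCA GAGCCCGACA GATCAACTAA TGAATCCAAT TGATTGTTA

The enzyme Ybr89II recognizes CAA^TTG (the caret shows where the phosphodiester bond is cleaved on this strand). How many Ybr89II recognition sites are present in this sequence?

CAATTG occurs starting at position 97.
Ybr89II cuts at 1 site.

1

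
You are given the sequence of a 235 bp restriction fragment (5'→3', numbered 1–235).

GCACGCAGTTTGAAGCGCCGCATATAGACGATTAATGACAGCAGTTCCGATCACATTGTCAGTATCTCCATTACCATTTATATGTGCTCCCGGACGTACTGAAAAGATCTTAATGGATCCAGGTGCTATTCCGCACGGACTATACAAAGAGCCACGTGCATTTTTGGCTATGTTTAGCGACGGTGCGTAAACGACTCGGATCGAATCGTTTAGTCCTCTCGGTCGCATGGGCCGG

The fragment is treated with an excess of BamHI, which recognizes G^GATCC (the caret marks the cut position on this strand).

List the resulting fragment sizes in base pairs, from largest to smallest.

The BamHI site (GGATCC) starts at position 115.
BamHI cuts after the first base of each site, so after position 115.
Linear molecule, 1 cut → 2 fragments:
  1–115 → 115 bp
  116–235 → 120 bp
Sorted largest to smallest: 120, 115 bp.

120, 115 bp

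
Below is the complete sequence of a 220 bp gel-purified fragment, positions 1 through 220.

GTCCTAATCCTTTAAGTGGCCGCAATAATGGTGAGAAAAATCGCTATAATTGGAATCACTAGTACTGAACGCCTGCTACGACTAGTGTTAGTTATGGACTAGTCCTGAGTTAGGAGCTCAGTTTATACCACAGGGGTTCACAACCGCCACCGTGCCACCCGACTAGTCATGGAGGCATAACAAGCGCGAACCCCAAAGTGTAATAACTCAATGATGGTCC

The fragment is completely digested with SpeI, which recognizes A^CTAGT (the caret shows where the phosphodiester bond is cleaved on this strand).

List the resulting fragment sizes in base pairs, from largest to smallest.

64, 58, 58, 23, 17 bp

SpeI sites (ACTAGT) start at positions 58, 81, 98, 162.
SpeI cuts after the first base of each site, so after positions 58, 81, 98, 162.
Linear molecule, 4 cuts → 5 fragments:
  1–58 → 58 bp
  59–81 → 23 bp
  82–98 → 17 bp
  99–162 → 64 bp
  163–220 → 58 bp
Sorted largest to smallest: 64, 58, 58, 23, 17 bp.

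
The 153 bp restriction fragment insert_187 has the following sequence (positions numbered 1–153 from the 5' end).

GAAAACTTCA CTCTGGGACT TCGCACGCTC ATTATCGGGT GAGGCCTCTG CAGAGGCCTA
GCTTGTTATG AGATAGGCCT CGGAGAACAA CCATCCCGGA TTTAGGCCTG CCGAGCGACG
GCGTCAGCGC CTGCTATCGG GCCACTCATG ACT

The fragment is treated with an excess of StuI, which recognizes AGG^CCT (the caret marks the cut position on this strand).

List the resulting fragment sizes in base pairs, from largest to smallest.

47, 44, 29, 21, 12 bp

StuI sites (AGGCCT) start at positions 42, 54, 75, 104.
StuI cuts after base 3 of each site, so after positions 44, 56, 77, 106.
Linear molecule, 4 cuts → 5 fragments:
  1–44 → 44 bp
  45–56 → 12 bp
  57–77 → 21 bp
  78–106 → 29 bp
  107–153 → 47 bp
Sorted largest to smallest: 47, 44, 29, 21, 12 bp.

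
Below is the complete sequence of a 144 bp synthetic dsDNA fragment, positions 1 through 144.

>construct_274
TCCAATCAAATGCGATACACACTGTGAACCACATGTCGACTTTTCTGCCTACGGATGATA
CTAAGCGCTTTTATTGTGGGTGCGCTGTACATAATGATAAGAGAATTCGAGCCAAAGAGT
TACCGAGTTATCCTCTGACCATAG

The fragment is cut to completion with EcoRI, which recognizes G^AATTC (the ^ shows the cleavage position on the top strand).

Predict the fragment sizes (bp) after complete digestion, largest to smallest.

The EcoRI site (GAATTC) starts at position 103.
EcoRI cuts after the first base of each site, so after position 103.
Linear molecule, 1 cut → 2 fragments:
  1–103 → 103 bp
  104–144 → 41 bp
Sorted largest to smallest: 103, 41 bp.

103, 41 bp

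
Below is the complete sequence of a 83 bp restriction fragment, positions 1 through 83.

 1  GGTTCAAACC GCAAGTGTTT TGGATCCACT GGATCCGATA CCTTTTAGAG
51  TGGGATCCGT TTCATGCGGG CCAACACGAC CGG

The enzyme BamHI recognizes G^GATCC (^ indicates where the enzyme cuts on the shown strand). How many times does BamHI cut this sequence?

3

GGATCC occurs starting at positions 22, 31, 53.
BamHI cuts at 3 sites.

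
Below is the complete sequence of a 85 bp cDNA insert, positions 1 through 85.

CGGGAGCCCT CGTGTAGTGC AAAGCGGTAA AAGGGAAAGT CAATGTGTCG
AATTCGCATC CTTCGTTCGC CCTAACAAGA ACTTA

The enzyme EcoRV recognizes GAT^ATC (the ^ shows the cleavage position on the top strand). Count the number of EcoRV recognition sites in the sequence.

No occurrence of GATATC is present in the sequence.
EcoRV does not cut: 0 sites.

0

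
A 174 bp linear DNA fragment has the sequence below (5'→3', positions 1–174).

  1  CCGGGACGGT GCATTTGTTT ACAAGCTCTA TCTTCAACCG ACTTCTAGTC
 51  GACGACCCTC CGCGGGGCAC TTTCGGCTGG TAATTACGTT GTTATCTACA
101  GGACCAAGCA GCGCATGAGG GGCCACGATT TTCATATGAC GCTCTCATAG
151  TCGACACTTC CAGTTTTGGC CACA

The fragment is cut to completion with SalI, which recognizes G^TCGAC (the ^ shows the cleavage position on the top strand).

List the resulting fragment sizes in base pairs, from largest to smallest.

102, 48, 24 bp

SalI sites (GTCGAC) start at positions 48, 150.
SalI cuts after the first base of each site, so after positions 48, 150.
Linear molecule, 2 cuts → 3 fragments:
  1–48 → 48 bp
  49–150 → 102 bp
  151–174 → 24 bp
Sorted largest to smallest: 102, 48, 24 bp.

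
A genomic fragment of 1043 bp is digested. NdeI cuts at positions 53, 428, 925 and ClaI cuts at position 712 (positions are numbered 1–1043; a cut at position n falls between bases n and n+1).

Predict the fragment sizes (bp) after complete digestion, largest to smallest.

Combined cut positions (sorted): 53, 428, 712, 925.
Linear molecule, 4 cuts → 5 fragments:
  53 − 0 = 53 bp
  428 − 53 = 375 bp
  712 − 428 = 284 bp
  925 − 712 = 213 bp
  1043 − 925 = 118 bp
Sorted largest to smallest: 375, 284, 213, 118, 53 bp.

375, 284, 213, 118, 53 bp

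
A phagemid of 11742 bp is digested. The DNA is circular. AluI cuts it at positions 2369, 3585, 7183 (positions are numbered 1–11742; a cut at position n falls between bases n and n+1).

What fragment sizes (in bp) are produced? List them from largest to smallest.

6928, 3598, 1216 bp

Circular molecule, 3 cuts → 3 fragments:
  3585 − 2369 = 1216 bp
  7183 − 3585 = 3598 bp
  wrap: 11742 − 7183 + 2369 = 6928 bp
Sorted largest to smallest: 6928, 3598, 1216 bp.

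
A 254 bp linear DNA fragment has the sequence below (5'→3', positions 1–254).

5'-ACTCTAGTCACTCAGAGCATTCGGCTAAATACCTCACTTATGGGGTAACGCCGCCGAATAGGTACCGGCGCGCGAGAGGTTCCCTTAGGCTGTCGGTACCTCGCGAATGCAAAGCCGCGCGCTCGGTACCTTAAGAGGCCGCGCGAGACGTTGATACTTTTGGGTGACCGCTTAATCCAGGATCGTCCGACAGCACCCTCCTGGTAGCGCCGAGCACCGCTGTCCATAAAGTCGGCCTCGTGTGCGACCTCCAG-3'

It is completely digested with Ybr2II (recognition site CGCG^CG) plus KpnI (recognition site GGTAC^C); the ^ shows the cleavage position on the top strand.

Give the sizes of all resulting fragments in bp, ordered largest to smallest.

Ybr2II sites (CGCGCG) start at positions 69, 116, 140.
Ybr2II cuts after base 4 of each site, so after positions 72, 119, 143.
KpnI sites (GGTACC) start at positions 61, 95, 125.
KpnI cuts after base 5 of each site (before the last base), so after positions 65, 99, 129.
Combined cut positions: 65, 72, 99, 119, 129, 143.
Linear molecule, 6 cuts → 7 fragments:
  1–65 → 65 bp
  66–72 → 7 bp
  73–99 → 27 bp
  100–119 → 20 bp
  120–129 → 10 bp
  130–143 → 14 bp
  144–254 → 111 bp
Sorted largest to smallest: 111, 65, 27, 20, 14, 10, 7 bp.

111, 65, 27, 20, 14, 10, 7 bp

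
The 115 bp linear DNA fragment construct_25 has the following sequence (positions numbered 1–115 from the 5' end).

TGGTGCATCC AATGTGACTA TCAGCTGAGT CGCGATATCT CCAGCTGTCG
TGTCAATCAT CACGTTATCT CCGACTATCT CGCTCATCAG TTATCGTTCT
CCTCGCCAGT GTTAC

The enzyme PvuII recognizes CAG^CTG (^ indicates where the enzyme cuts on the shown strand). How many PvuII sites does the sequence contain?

CAGCTG occurs starting at positions 22, 42.
PvuII cuts at 2 sites.

2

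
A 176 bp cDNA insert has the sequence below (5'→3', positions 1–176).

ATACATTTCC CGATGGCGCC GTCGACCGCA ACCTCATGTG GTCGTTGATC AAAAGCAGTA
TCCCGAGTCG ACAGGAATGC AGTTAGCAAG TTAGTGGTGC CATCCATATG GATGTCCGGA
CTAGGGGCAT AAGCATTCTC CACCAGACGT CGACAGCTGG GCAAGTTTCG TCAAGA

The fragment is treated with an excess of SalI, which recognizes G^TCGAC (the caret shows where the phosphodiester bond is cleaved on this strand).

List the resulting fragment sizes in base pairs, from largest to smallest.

82, 46, 27, 21 bp

SalI sites (GTCGAC) start at positions 21, 67, 149.
SalI cuts after the first base of each site, so after positions 21, 67, 149.
Linear molecule, 3 cuts → 4 fragments:
  1–21 → 21 bp
  22–67 → 46 bp
  68–149 → 82 bp
  150–176 → 27 bp
Sorted largest to smallest: 82, 46, 27, 21 bp.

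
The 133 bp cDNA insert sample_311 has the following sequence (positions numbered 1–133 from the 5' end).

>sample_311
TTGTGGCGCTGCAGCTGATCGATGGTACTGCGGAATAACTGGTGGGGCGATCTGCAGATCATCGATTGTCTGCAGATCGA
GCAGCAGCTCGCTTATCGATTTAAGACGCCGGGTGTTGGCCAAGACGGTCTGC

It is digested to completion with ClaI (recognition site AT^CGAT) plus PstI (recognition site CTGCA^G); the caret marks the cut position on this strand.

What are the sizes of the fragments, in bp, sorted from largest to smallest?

ClaI sites (ATCGAT) start at positions 18, 61, 95.
ClaI cuts after base 2 of each site, so after positions 19, 62, 96.
PstI sites (CTGCAG) start at positions 9, 52, 70.
PstI cuts after base 5 of each site (before the last base), so after positions 13, 56, 74.
Combined cut positions: 13, 19, 56, 62, 74, 96.
Linear molecule, 6 cuts → 7 fragments:
  1–13 → 13 bp
  14–19 → 6 bp
  20–56 → 37 bp
  57–62 → 6 bp
  63–74 → 12 bp
  75–96 → 22 bp
  97–133 → 37 bp
Sorted largest to smallest: 37, 37, 22, 13, 12, 6, 6 bp.

37, 37, 22, 13, 12, 6, 6 bp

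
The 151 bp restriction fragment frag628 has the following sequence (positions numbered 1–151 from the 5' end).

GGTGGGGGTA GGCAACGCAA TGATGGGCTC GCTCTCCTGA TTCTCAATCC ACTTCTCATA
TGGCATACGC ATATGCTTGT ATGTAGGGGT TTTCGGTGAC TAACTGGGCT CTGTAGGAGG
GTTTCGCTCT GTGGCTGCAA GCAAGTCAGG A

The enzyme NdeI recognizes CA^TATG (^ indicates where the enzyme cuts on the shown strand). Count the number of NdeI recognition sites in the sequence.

2

CATATG occurs starting at positions 57, 70.
NdeI cuts at 2 sites.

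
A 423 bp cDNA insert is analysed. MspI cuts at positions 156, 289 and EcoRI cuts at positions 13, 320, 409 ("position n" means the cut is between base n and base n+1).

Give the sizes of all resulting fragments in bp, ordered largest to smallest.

Combined cut positions (sorted): 13, 156, 289, 320, 409.
Linear molecule, 5 cuts → 6 fragments:
  13 − 0 = 13 bp
  156 − 13 = 143 bp
  289 − 156 = 133 bp
  320 − 289 = 31 bp
  409 − 320 = 89 bp
  423 − 409 = 14 bp
Sorted largest to smallest: 143, 133, 89, 31, 14, 13 bp.

143, 133, 89, 31, 14, 13 bp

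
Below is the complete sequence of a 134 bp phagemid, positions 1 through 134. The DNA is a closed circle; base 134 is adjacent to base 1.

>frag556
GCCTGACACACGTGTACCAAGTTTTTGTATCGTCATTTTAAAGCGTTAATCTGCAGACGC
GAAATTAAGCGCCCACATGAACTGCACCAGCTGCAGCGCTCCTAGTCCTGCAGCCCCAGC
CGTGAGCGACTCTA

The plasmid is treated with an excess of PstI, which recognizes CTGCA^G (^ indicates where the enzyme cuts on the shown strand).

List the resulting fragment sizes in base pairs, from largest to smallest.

77, 40, 17 bp

PstI sites (CTGCAG) start at positions 51, 91, 108.
PstI cuts after base 5 of each site (before the last base), so after positions 55, 95, 112.
Circular molecule, 3 cuts → 3 fragments:
  56–95 → 40 bp
  96–112 → 17 bp
  113–134 then 1–55 → 22 + 55 = 77 bp
Sorted largest to smallest: 77, 40, 17 bp.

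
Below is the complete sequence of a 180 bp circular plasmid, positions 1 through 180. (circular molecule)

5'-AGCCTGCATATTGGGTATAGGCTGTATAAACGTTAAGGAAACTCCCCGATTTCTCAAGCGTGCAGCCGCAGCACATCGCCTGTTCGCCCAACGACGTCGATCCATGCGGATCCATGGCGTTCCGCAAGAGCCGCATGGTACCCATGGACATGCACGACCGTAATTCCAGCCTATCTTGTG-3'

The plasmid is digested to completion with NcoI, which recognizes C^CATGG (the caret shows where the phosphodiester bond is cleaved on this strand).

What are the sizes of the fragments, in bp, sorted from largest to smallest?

150, 30 bp

NcoI sites (CCATGG) start at positions 112, 142.
NcoI cuts after the first base of each site, so after positions 112, 142.
Circular molecule, 2 cuts → 2 fragments:
  113–142 → 30 bp
  143–180 then 1–112 → 38 + 112 = 150 bp
Sorted largest to smallest: 150, 30 bp.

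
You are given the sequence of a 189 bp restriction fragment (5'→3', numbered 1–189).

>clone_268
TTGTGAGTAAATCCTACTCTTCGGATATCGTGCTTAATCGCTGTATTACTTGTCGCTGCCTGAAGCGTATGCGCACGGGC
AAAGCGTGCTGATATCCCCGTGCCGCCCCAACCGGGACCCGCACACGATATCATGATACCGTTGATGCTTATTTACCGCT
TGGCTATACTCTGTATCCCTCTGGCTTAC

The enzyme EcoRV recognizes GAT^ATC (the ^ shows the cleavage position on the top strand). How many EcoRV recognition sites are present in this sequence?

3

GATATC occurs starting at positions 24, 91, 127.
EcoRV cuts at 3 sites.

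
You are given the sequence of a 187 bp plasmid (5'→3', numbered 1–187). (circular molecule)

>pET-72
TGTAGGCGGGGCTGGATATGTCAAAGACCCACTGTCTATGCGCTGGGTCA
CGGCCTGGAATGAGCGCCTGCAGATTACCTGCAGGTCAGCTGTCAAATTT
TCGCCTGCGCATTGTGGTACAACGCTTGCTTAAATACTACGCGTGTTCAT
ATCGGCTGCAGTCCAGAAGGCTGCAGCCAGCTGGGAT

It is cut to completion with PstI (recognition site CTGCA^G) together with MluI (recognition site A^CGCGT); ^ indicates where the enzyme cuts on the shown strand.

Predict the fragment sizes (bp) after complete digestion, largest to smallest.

84, 56, 21, 15, 11 bp

PstI sites (CTGCAG) start at positions 68, 79, 156, 171.
PstI cuts after base 5 of each site (before the last base), so after positions 72, 83, 160, 175.
The MluI site (ACGCGT) starts at position 139.
MluI cuts after the first base of each site, so after position 139.
Combined cut positions: 72, 83, 139, 160, 175.
Circular molecule, 5 cuts → 5 fragments:
  73–83 → 11 bp
  84–139 → 56 bp
  140–160 → 21 bp
  161–175 → 15 bp
  176–187 then 1–72 → 12 + 72 = 84 bp
Sorted largest to smallest: 84, 56, 21, 15, 11 bp.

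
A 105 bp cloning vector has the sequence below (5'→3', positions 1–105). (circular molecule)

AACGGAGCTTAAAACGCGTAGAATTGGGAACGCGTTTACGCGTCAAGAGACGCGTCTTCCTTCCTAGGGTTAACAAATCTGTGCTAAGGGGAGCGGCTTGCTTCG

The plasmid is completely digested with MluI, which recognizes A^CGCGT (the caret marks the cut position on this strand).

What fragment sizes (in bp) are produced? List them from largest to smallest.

69, 16, 12, 8 bp

MluI sites (ACGCGT) start at positions 14, 30, 38, 50.
MluI cuts after the first base of each site, so after positions 14, 30, 38, 50.
Circular molecule, 4 cuts → 4 fragments:
  15–30 → 16 bp
  31–38 → 8 bp
  39–50 → 12 bp
  51–105 then 1–14 → 55 + 14 = 69 bp
Sorted largest to smallest: 69, 16, 12, 8 bp.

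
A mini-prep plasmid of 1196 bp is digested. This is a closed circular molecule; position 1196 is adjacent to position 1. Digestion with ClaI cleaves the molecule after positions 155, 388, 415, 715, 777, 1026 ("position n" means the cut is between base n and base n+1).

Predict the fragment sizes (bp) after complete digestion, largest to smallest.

325, 300, 249, 233, 62, 27 bp

Circular molecule, 6 cuts → 6 fragments:
  388 − 155 = 233 bp
  415 − 388 = 27 bp
  715 − 415 = 300 bp
  777 − 715 = 62 bp
  1026 − 777 = 249 bp
  wrap: 1196 − 1026 + 155 = 325 bp
Sorted largest to smallest: 325, 300, 249, 233, 62, 27 bp.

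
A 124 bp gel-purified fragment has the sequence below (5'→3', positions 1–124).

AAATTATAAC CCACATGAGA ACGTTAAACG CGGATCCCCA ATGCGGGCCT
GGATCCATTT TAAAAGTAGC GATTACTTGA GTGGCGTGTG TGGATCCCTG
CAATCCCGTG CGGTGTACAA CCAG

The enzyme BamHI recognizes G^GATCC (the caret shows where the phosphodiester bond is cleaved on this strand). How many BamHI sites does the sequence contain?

GGATCC occurs starting at positions 32, 51, 92.
BamHI cuts at 3 sites.

3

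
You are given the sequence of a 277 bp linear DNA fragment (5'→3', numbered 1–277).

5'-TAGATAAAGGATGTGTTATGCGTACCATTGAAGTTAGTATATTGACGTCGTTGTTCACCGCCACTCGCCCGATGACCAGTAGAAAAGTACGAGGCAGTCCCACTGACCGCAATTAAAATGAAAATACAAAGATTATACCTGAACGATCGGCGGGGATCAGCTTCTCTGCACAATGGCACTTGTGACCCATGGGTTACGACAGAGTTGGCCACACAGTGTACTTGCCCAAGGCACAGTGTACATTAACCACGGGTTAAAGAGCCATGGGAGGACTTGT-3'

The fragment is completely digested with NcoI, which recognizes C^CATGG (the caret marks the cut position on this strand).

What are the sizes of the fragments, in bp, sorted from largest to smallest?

NcoI sites (CCATGG) start at positions 187, 262.
NcoI cuts after the first base of each site, so after positions 187, 262.
Linear molecule, 2 cuts → 3 fragments:
  1–187 → 187 bp
  188–262 → 75 bp
  263–277 → 15 bp
Sorted largest to smallest: 187, 75, 15 bp.

187, 75, 15 bp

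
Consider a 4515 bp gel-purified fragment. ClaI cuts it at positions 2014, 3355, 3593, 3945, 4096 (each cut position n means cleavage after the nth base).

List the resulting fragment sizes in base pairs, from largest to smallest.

2014, 1341, 419, 352, 238, 151 bp

Linear molecule, 5 cuts → 6 fragments:
  2014 − 0 = 2014 bp
  3355 − 2014 = 1341 bp
  3593 − 3355 = 238 bp
  3945 − 3593 = 352 bp
  4096 − 3945 = 151 bp
  4515 − 4096 = 419 bp
Sorted largest to smallest: 2014, 1341, 419, 352, 238, 151 bp.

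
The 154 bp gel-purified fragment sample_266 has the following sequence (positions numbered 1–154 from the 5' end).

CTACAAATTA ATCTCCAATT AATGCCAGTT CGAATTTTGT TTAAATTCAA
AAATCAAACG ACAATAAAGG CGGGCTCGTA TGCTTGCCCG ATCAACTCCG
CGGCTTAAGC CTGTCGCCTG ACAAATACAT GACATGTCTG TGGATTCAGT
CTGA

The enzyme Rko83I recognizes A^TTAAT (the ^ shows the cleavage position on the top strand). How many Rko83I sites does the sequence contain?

ATTAAT occurs starting at positions 7, 18.
Rko83I cuts at 2 sites.

2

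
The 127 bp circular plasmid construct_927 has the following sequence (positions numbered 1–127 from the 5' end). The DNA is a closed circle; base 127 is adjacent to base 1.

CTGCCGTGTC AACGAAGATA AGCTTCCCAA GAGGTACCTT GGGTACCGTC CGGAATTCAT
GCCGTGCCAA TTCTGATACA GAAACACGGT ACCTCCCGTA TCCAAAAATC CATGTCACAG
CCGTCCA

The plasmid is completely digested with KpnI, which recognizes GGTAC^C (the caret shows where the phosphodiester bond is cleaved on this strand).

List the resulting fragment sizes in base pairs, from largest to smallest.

KpnI sites (GGTACC) start at positions 33, 42, 88.
KpnI cuts after base 5 of each site (before the last base), so after positions 37, 46, 92.
Circular molecule, 3 cuts → 3 fragments:
  38–46 → 9 bp
  47–92 → 46 bp
  93–127 then 1–37 → 35 + 37 = 72 bp
Sorted largest to smallest: 72, 46, 9 bp.

72, 46, 9 bp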